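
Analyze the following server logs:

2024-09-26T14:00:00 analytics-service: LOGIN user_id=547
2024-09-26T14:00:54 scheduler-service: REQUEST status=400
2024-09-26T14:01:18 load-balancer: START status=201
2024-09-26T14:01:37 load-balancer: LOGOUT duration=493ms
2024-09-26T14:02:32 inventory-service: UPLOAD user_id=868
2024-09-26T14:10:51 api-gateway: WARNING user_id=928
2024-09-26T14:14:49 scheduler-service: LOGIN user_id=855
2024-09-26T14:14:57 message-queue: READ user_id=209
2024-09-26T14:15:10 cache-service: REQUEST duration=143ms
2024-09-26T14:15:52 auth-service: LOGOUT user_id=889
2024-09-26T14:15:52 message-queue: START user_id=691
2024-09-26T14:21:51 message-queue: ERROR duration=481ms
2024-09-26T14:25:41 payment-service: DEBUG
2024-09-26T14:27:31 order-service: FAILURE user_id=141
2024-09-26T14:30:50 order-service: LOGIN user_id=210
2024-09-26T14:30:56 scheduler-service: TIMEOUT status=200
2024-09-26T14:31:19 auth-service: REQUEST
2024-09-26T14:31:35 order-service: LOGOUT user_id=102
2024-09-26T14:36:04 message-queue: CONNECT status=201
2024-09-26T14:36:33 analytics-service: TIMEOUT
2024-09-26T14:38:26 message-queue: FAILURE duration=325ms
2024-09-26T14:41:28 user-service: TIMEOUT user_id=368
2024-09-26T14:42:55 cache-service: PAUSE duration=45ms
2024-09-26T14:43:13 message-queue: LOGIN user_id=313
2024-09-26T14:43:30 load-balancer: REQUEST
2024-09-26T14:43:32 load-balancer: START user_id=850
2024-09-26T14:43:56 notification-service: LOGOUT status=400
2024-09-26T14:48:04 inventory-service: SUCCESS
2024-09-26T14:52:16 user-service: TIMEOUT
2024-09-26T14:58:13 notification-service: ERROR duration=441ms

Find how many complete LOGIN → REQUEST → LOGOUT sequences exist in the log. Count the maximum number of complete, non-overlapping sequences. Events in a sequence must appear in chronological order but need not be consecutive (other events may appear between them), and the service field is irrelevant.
4

To count sequences:

1. Look for pattern: LOGIN → REQUEST → LOGOUT
2. Greedily scan the log in chronological order, matching each sequence element in turn (ignoring service)
3. Each time the full pattern completes, increment the count and restart matching from the next event
4. Complete non-overlapping sequences found: 4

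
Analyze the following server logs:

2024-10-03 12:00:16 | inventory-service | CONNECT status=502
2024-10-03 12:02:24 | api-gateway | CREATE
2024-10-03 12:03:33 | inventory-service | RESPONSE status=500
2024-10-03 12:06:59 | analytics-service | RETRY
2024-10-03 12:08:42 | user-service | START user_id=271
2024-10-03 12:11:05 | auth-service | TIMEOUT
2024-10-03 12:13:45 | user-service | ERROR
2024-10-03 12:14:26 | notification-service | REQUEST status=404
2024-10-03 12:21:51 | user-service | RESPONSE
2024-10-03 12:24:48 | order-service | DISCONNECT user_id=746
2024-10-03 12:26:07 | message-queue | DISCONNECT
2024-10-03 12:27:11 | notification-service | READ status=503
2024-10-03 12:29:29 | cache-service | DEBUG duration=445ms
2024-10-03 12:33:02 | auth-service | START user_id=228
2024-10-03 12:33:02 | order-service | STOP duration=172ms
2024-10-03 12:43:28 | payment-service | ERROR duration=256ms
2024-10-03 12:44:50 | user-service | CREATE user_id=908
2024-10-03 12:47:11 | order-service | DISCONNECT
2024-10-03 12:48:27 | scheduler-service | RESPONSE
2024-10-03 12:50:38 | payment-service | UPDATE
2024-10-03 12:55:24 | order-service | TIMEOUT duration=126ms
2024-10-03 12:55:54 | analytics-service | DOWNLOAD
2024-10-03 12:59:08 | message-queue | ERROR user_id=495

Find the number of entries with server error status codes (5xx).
3

To find matching entries:

1. Pattern to match: server error status codes (5xx)
2. Scan each log entry for the pattern
3. Count matches: 3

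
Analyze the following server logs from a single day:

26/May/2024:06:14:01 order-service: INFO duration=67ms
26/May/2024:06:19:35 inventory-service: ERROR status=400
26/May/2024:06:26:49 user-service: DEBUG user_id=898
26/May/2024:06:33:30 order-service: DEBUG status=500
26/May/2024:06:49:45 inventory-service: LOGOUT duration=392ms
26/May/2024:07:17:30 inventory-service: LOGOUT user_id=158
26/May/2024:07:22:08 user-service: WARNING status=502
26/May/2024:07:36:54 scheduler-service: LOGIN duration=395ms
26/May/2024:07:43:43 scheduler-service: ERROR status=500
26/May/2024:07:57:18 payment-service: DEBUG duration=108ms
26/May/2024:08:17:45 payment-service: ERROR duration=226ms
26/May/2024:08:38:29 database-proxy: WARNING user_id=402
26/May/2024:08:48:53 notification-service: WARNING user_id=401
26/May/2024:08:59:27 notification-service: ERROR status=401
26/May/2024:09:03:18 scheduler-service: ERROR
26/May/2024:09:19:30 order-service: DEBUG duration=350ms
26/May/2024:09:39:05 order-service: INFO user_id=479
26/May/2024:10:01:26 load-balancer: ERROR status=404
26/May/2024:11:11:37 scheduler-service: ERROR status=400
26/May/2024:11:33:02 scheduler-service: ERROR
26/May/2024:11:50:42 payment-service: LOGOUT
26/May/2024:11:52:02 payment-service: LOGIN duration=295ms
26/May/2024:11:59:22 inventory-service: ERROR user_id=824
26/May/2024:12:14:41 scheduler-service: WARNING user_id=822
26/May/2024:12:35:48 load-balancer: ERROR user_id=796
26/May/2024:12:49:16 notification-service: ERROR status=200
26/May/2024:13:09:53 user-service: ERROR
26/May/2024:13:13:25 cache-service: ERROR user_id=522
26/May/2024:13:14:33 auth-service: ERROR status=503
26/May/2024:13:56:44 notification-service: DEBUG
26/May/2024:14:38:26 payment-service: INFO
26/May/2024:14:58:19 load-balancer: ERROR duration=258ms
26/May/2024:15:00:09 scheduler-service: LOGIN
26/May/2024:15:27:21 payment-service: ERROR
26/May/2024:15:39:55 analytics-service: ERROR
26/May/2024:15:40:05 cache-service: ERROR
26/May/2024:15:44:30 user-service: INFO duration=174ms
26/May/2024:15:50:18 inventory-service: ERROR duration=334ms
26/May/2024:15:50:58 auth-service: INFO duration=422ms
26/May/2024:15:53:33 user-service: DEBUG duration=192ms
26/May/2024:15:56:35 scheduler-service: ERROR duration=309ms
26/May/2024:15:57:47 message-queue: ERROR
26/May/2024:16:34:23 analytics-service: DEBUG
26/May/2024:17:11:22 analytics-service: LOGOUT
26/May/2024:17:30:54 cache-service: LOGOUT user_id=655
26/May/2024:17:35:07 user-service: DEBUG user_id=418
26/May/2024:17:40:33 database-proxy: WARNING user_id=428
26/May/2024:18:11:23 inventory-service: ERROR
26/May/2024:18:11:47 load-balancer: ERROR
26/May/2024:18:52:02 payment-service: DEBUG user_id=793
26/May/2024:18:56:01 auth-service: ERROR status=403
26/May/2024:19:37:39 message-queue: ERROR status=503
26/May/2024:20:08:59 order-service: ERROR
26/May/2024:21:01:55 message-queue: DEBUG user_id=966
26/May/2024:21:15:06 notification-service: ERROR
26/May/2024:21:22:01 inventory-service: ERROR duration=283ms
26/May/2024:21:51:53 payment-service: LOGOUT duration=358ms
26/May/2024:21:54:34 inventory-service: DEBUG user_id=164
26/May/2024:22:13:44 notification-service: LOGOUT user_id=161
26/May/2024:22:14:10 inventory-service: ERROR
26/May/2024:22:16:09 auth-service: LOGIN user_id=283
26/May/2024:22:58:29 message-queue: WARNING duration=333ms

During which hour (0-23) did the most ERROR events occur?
15

To find the peak hour:

1. Group all ERROR events by hour
2. Count events in each hour
3. Find hour with maximum count
4. Peak hour: 15 (with 6 events)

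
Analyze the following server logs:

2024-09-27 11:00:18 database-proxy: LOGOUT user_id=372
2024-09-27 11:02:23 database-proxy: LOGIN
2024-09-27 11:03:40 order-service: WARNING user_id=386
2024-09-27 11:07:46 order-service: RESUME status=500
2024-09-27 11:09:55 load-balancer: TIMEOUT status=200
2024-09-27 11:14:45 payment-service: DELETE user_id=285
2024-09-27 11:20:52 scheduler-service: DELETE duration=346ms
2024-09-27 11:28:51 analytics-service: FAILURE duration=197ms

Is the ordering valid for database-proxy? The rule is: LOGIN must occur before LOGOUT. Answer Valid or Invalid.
Invalid

To validate ordering:

1. Required order: LOGIN → LOGOUT
2. Rule: LOGIN must occur before LOGOUT
3. Check actual order of events for database-proxy
4. Result: Invalid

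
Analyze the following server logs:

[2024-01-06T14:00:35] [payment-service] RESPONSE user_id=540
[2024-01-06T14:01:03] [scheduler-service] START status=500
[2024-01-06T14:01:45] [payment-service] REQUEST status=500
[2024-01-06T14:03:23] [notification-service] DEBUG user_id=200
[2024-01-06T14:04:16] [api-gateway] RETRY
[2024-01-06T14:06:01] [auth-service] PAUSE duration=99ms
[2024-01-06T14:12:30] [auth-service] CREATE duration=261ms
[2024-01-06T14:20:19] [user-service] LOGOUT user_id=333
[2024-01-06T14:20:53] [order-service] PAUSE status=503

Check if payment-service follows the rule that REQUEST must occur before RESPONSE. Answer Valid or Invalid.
Invalid

To validate ordering:

1. Required order: REQUEST → RESPONSE
2. Rule: REQUEST must occur before RESPONSE
3. Check actual order of events for payment-service
4. Result: Invalid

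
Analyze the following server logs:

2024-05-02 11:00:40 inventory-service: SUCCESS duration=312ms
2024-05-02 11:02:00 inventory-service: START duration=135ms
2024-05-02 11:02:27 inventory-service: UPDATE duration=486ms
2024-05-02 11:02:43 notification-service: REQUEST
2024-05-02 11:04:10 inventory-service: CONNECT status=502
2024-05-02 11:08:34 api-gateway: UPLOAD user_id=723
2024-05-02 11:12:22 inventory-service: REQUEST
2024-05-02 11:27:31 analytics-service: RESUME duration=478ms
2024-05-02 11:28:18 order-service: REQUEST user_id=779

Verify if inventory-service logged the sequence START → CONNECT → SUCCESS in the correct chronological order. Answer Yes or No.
No

To verify sequence order:

1. Find all events in sequence START → CONNECT → SUCCESS for inventory-service
2. Extract their timestamps
3. Check if timestamps are in ascending order
4. Result: No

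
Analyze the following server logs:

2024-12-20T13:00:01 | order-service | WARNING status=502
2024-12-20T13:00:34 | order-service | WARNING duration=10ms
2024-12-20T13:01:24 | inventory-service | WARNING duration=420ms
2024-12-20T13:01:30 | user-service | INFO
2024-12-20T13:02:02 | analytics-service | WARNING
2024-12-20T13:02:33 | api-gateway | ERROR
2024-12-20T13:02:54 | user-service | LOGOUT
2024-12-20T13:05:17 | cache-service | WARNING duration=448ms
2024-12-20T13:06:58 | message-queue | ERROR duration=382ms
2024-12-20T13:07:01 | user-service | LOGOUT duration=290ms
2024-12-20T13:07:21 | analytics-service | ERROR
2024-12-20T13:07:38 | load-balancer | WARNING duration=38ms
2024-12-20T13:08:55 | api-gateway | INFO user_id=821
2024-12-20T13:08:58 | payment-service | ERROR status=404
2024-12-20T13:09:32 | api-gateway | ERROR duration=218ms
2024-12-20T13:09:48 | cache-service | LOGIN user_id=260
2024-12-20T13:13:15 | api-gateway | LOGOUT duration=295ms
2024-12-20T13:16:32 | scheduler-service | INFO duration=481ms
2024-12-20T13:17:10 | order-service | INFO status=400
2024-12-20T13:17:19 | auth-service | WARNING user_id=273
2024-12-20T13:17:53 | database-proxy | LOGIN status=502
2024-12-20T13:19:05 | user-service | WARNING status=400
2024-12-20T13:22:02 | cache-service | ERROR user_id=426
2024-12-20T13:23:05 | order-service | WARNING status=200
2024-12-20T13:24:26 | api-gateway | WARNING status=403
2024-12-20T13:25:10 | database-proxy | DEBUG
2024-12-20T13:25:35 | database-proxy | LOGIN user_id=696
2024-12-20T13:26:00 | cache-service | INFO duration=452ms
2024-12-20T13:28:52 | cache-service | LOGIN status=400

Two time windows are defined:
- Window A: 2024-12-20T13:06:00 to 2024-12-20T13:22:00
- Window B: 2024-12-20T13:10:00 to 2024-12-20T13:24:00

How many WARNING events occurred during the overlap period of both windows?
2

To find overlap events:

1. Window A: 2024-12-20T13:06:00 to 2024-12-20T13:22:00
2. Window B: 2024-12-20T13:10:00 to 2024-12-20T13:24:00
3. Overlap period: 2024-12-20T13:10:00 to 2024-12-20T13:22:00
4. Count WARNING events in overlap: 2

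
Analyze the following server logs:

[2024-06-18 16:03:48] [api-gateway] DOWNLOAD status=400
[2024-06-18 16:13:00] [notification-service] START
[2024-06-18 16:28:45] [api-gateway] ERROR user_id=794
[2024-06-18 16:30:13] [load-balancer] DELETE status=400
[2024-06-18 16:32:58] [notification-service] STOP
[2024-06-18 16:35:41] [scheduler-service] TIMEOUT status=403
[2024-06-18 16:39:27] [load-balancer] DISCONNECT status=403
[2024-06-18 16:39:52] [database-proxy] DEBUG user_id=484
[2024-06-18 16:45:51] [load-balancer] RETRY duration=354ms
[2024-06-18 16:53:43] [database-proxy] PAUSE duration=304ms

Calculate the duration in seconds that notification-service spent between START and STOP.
1198

To calculate state duration:

1. Find START event for notification-service: 2024-06-18 16:13:00
2. Find STOP event for notification-service: 2024-06-18 16:32:58
3. Calculate duration: 2024-06-18 16:32:58 - 2024-06-18 16:13:00 = 1198 seconds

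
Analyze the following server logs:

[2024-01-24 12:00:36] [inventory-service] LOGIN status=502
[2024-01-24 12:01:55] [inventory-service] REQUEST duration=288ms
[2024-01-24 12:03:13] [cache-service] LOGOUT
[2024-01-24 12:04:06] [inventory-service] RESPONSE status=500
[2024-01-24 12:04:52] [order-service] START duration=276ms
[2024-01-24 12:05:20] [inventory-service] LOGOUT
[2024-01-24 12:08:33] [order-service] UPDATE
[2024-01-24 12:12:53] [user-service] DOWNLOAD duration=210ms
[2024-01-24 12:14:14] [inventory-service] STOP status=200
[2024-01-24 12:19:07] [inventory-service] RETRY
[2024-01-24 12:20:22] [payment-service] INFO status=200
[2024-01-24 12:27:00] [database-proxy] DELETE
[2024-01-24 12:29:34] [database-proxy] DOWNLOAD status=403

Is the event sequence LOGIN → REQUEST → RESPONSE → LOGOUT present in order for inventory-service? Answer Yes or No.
Yes

To verify sequence order:

1. Find all events in sequence LOGIN → REQUEST → RESPONSE → LOGOUT for inventory-service
2. Extract their timestamps
3. Check if timestamps are in ascending order
4. Result: Yes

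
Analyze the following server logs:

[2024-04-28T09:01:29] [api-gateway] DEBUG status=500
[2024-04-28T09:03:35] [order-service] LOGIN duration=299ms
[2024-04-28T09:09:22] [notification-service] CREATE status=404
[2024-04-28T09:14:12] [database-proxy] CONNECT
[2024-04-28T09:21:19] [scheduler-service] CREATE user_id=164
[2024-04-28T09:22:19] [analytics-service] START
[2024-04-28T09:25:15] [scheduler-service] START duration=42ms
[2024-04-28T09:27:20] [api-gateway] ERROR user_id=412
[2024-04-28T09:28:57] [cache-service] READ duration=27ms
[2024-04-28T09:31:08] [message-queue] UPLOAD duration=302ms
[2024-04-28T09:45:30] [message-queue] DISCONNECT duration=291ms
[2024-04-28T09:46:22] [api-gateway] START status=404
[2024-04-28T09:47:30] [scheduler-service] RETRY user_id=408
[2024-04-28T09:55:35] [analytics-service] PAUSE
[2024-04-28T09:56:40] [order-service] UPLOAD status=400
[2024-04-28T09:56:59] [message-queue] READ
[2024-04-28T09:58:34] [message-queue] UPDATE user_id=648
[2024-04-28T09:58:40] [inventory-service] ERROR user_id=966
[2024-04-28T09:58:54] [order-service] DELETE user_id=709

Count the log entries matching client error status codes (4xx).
3

To find matching entries:

1. Pattern to match: client error status codes (4xx)
2. Scan each log entry for the pattern
3. Count matches: 3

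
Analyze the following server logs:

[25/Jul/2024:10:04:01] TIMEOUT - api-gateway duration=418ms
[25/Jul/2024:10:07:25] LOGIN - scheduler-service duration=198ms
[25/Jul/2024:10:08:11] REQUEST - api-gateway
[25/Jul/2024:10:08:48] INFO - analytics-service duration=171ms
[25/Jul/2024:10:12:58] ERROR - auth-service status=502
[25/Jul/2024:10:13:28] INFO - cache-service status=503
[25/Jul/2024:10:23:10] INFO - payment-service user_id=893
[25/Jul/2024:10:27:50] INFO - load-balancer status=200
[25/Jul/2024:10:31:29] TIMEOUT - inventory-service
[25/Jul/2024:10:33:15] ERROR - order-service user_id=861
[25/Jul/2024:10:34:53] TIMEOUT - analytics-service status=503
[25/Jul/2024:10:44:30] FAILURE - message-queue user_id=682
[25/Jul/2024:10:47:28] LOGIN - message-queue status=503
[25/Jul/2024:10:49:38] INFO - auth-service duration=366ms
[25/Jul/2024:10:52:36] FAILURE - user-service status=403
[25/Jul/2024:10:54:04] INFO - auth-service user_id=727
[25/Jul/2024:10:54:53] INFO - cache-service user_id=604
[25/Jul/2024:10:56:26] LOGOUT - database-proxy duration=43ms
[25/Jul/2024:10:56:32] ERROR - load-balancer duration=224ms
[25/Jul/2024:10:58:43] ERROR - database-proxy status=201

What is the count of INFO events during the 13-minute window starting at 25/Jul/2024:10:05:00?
2

To count events in the time window:

1. Window boundaries: 25/Jul/2024:10:05:00 to 25/Jul/2024:10:18:00
2. Filter for INFO events within this window
3. Count matching events: 2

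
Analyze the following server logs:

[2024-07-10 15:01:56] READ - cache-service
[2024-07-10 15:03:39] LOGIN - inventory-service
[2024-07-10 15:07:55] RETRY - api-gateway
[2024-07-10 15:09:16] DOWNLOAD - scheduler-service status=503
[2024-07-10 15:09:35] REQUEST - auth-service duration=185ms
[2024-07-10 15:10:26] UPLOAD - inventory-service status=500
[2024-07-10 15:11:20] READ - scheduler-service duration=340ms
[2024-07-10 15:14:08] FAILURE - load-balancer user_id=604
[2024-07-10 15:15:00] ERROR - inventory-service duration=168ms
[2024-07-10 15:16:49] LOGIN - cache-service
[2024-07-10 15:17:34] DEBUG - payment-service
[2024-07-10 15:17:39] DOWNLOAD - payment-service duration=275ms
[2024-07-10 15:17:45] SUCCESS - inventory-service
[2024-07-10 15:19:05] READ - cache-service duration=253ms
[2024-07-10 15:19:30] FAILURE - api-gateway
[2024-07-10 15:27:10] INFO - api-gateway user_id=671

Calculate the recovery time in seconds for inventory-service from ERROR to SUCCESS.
165

To calculate recovery time:

1. Find ERROR event for inventory-service: 2024-07-10 15:15:00
2. Find next SUCCESS event for inventory-service: 2024-07-10 15:17:45
3. Recovery time: 2024-07-10 15:17:45 - 2024-07-10 15:15:00 = 165 seconds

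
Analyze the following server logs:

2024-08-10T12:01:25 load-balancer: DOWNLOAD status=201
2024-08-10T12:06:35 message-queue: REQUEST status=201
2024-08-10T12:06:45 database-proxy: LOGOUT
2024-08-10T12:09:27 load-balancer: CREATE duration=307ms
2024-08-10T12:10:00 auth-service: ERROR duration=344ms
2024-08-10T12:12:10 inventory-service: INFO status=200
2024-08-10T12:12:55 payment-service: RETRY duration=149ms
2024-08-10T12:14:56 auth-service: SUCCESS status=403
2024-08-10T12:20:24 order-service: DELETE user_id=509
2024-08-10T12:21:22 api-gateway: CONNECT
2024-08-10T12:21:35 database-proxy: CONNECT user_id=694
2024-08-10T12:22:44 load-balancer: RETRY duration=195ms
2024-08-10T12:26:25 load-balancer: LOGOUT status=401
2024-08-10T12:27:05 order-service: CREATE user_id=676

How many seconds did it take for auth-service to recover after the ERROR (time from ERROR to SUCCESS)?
296

To calculate recovery time:

1. Find ERROR event for auth-service: 2024-08-10T12:10:00
2. Find next SUCCESS event for auth-service: 2024-08-10T12:14:56
3. Recovery time: 2024-08-10T12:14:56 - 2024-08-10T12:10:00 = 296 seconds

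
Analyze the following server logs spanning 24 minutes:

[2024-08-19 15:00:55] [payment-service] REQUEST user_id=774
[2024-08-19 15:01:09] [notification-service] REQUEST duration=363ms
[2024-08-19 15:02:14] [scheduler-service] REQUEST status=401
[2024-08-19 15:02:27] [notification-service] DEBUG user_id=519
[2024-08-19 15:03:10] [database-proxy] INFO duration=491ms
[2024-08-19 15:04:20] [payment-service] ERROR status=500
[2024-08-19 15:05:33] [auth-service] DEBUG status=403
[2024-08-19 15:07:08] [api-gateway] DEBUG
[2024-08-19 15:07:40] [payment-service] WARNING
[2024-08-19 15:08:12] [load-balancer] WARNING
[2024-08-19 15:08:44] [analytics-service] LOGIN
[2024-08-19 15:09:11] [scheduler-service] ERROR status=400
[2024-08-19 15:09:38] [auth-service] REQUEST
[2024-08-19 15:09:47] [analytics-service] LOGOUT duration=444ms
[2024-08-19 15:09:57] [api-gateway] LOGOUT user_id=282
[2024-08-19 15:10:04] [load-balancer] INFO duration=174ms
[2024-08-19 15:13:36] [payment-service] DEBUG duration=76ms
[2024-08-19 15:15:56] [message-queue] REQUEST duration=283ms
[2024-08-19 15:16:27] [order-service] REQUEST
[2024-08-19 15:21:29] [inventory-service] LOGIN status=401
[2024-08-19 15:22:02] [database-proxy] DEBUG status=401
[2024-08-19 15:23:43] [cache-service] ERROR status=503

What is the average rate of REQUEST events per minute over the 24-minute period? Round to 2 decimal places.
0.25

To calculate the rate:

1. Count total REQUEST events: 6
2. Total time period: 24 minutes
3. Rate = 6 / 24 = 0.25 events per minute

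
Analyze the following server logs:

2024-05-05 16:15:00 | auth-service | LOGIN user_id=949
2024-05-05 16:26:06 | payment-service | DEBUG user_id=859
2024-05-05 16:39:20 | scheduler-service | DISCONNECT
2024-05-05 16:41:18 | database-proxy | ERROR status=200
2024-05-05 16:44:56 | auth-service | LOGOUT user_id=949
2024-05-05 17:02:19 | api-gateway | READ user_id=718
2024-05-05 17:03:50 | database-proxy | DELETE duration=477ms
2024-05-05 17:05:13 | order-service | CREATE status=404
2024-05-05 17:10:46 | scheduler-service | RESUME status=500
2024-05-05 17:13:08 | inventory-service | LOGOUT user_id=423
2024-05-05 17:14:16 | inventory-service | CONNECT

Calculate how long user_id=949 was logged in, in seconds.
1796

To calculate session duration:

1. Find LOGIN event for user_id=949: 2024-05-05 16:15:00
2. Find LOGOUT event for user_id=949: 2024-05-05 16:44:56
3. Session duration: 2024-05-05 16:44:56 - 2024-05-05 16:15:00 = 1796 seconds (29 minutes)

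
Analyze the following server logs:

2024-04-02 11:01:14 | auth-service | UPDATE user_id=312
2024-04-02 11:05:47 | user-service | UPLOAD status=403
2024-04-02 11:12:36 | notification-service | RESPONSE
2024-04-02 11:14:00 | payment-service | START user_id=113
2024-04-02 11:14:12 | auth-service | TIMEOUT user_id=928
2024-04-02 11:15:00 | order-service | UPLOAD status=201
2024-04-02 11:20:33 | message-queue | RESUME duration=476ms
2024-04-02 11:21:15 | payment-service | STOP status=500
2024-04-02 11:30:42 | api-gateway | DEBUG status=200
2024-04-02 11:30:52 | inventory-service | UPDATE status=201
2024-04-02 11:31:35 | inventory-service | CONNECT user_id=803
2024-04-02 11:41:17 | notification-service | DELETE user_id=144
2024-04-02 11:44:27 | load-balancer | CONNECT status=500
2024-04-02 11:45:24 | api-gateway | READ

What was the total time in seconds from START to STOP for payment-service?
435

To calculate state duration:

1. Find START event for payment-service: 2024-04-02 11:14:00
2. Find STOP event for payment-service: 2024-04-02 11:21:15
3. Calculate duration: 2024-04-02 11:21:15 - 2024-04-02 11:14:00 = 435 seconds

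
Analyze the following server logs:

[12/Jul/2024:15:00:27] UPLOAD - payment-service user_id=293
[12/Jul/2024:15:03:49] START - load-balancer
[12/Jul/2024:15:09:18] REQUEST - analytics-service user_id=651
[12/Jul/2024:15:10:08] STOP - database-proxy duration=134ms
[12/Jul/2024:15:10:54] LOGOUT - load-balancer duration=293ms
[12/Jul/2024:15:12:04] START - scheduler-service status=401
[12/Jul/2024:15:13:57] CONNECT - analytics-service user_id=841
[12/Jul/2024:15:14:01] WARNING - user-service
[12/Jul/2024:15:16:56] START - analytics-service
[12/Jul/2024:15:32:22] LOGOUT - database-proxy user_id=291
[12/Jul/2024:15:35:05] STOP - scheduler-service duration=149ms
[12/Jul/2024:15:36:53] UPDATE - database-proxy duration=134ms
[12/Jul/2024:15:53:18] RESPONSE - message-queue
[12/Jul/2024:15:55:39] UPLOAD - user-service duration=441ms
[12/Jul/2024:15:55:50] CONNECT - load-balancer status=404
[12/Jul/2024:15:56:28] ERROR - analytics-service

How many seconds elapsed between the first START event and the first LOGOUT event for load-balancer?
425

To find the time between events:

1. Locate the first START event for load-balancer: 12/Jul/2024:15:03:49
2. Locate the first LOGOUT event for load-balancer: 12/Jul/2024:15:10:54
3. Calculate the difference: 12/Jul/2024:15:10:54 - 12/Jul/2024:15:03:49 = 425 seconds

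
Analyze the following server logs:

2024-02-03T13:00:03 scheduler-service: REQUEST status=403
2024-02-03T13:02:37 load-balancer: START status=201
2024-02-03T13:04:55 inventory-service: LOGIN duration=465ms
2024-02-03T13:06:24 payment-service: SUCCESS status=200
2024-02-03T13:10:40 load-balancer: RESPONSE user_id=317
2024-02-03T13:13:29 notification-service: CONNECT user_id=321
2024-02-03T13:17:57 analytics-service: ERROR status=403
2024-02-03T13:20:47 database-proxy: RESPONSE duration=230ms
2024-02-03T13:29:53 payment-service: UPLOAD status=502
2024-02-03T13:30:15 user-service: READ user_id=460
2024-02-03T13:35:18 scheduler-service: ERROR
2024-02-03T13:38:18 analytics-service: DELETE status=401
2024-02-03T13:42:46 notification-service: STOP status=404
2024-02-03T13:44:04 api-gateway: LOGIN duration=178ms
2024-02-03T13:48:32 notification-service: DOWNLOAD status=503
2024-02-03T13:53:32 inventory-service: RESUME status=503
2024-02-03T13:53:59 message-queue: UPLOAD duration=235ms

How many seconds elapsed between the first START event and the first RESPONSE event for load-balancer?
483

To find the time between events:

1. Locate the first START event for load-balancer: 2024-02-03T13:02:37
2. Locate the first RESPONSE event for load-balancer: 2024-02-03T13:10:40
3. Calculate the difference: 2024-02-03T13:10:40 - 2024-02-03T13:02:37 = 483 seconds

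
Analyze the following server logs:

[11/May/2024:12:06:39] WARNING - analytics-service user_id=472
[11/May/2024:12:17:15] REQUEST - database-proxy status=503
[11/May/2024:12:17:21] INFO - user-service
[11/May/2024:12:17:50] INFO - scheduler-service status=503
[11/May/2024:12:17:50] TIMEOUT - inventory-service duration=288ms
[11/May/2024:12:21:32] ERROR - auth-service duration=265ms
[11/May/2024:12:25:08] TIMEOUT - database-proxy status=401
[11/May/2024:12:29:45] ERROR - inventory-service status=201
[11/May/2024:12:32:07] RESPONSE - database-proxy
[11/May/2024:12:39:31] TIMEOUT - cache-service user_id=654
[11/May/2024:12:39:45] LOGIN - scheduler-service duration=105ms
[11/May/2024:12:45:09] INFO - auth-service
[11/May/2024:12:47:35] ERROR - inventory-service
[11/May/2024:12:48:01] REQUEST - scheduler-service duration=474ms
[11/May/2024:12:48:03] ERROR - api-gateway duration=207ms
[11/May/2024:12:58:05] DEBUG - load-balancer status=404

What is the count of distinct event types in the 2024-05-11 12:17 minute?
3

To count unique event types:

1. Filter events in the minute starting at 2024-05-11 12:17
2. Extract event types from matching entries
3. Count unique types: 3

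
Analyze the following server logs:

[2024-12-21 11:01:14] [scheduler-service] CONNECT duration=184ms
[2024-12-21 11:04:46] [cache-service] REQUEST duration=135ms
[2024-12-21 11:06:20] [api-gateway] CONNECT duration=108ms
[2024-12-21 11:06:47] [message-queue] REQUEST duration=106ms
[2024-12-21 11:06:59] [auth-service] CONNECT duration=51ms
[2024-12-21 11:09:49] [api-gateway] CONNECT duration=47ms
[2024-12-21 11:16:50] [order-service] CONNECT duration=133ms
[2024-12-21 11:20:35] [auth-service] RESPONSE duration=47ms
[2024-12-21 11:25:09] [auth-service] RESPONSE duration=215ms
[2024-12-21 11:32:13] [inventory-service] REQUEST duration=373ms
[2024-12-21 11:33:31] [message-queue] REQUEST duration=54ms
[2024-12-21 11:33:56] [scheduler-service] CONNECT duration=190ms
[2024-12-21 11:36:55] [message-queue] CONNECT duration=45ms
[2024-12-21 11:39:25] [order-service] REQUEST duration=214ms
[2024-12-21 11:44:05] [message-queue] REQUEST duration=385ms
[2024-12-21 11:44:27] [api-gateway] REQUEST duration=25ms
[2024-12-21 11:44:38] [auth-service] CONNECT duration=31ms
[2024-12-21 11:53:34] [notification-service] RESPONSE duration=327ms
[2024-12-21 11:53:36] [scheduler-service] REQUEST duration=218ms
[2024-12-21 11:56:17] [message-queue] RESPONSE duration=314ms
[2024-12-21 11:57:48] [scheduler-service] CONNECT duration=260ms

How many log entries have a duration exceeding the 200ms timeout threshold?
8

To count timeouts:

1. Threshold: 200ms
2. Extract duration from each log entry
3. Count entries where duration > 200
4. Timeout count: 8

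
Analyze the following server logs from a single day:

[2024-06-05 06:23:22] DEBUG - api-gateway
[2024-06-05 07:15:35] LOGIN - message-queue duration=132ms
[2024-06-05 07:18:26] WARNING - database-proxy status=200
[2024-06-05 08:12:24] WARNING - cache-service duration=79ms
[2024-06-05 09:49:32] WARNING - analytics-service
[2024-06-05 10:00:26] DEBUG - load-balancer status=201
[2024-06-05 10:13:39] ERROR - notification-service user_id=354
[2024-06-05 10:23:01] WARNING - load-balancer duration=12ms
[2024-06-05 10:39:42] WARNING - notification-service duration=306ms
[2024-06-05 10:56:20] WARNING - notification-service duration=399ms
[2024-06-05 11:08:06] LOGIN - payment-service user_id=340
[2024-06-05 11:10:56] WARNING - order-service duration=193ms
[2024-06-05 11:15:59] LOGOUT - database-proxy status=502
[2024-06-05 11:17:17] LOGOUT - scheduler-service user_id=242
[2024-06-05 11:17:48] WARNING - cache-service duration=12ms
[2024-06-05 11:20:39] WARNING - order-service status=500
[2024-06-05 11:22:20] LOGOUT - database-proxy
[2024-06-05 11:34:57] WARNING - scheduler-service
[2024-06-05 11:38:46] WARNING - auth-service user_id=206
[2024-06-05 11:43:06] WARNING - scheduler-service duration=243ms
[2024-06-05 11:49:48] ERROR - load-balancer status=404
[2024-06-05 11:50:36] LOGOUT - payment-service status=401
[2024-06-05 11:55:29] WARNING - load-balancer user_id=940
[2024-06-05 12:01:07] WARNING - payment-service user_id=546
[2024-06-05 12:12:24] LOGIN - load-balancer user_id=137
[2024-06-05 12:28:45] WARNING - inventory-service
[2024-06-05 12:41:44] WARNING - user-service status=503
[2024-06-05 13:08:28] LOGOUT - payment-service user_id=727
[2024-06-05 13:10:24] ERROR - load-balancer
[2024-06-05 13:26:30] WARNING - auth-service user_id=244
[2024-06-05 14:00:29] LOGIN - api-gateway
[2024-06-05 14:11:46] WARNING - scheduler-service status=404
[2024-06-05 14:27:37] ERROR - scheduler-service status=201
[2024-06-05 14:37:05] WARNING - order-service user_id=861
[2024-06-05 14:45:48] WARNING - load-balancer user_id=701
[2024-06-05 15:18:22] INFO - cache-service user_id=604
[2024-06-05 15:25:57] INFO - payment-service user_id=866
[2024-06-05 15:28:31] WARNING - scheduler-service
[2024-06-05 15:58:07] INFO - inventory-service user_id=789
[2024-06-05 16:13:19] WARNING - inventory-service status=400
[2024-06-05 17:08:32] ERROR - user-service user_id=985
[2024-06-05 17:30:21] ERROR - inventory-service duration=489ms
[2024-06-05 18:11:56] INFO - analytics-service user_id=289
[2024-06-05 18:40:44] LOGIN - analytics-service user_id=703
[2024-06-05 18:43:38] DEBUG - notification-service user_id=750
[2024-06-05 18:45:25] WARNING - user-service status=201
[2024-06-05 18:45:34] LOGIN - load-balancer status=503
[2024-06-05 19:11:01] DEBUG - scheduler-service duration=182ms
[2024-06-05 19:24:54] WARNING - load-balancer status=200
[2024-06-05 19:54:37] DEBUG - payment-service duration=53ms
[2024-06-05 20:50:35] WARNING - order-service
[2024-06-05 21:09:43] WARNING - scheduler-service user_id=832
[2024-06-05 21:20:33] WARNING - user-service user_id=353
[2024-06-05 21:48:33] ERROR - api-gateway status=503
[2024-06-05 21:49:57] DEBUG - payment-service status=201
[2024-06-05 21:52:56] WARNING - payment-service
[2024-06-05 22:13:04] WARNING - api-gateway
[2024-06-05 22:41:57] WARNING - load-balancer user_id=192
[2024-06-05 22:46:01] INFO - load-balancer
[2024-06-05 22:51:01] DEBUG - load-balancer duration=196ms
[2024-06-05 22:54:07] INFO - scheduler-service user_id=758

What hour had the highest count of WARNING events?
11

To find the peak hour:

1. Group all WARNING events by hour
2. Count events in each hour
3. Find hour with maximum count
4. Peak hour: 11 (with 7 events)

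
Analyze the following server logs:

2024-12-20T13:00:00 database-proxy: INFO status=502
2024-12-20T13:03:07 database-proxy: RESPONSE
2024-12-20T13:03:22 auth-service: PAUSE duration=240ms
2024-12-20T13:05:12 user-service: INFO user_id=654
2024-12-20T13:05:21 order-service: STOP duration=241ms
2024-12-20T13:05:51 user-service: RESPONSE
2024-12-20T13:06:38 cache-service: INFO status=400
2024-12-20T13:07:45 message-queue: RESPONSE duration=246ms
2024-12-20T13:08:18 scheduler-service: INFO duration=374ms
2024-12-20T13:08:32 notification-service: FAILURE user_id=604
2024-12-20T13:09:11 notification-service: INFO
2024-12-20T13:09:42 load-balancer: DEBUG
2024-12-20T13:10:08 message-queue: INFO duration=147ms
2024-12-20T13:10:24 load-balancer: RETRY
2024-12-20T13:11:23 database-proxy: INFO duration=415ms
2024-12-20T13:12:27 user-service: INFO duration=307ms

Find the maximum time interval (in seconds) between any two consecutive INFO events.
312

To find the longest gap:

1. Extract all INFO events in chronological order
2. Calculate time differences between consecutive events
3. Find the maximum difference
4. Longest gap: 312 seconds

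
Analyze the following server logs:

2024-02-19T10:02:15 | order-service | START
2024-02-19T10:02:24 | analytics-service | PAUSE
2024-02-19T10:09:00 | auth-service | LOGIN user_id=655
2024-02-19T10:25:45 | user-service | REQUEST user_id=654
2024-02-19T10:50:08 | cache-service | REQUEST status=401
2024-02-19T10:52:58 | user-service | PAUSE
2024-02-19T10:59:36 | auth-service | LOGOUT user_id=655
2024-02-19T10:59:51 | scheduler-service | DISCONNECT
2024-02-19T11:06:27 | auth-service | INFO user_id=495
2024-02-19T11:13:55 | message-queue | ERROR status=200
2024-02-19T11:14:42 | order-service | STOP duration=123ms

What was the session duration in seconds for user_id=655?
3036

To calculate session duration:

1. Find LOGIN event for user_id=655: 2024-02-19T10:09:00
2. Find LOGOUT event for user_id=655: 2024-02-19T10:59:36
3. Session duration: 2024-02-19T10:59:36 - 2024-02-19T10:09:00 = 3036 seconds (50 minutes)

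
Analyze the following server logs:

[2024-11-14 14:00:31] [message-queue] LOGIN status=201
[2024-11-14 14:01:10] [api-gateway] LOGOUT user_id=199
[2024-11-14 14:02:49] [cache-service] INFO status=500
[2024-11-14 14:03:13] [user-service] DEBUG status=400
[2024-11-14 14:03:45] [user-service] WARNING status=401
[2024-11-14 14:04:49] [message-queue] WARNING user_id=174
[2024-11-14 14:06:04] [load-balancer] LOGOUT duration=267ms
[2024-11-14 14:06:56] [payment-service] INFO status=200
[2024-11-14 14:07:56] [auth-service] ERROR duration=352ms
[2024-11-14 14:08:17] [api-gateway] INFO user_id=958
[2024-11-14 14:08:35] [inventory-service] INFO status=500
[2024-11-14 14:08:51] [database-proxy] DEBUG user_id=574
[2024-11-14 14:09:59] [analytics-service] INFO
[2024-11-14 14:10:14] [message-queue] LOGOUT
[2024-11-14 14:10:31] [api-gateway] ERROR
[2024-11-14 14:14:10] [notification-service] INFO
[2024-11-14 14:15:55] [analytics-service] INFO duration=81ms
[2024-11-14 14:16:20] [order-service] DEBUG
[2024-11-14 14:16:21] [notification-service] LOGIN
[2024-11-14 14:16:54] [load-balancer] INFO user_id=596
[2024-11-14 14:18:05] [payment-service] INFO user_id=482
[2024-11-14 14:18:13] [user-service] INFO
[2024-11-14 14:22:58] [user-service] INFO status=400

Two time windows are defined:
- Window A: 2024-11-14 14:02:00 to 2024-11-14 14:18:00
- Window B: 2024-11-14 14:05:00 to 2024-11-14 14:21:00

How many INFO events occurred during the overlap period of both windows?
7

To find overlap events:

1. Window A: 2024-11-14 14:02:00 to 2024-11-14 14:18:00
2. Window B: 2024-11-14 14:05:00 to 2024-11-14 14:21:00
3. Overlap period: 2024-11-14 14:05:00 to 2024-11-14 14:18:00
4. Count INFO events in overlap: 7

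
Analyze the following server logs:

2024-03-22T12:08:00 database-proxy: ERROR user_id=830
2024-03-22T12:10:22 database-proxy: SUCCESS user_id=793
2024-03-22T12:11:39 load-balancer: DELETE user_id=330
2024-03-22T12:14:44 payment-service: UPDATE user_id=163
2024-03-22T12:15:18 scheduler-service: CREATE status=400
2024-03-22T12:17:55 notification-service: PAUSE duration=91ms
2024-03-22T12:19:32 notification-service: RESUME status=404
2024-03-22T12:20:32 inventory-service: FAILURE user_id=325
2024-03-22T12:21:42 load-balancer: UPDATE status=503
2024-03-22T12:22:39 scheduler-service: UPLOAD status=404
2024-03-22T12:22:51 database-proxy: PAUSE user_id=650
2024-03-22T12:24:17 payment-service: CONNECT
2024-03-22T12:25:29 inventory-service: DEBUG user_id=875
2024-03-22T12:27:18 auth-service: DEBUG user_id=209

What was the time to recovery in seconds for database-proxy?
142

To calculate recovery time:

1. Find ERROR event for database-proxy: 2024-03-22T12:08:00
2. Find next SUCCESS event for database-proxy: 2024-03-22T12:10:22
3. Recovery time: 2024-03-22T12:10:22 - 2024-03-22T12:08:00 = 142 seconds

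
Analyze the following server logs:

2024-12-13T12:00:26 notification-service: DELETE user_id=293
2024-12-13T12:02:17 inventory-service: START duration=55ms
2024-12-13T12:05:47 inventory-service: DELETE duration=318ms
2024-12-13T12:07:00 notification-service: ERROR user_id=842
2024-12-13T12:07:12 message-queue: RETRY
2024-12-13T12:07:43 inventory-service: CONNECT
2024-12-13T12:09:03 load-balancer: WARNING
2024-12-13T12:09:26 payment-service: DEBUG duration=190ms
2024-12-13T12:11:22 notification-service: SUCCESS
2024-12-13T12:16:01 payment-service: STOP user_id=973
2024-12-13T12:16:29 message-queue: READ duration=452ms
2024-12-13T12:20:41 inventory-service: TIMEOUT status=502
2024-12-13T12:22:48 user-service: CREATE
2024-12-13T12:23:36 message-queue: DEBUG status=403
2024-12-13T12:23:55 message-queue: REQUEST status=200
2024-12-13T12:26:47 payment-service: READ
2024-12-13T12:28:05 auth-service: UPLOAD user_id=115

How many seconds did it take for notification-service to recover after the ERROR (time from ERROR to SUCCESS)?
262

To calculate recovery time:

1. Find ERROR event for notification-service: 2024-12-13T12:07:00
2. Find next SUCCESS event for notification-service: 2024-12-13T12:11:22
3. Recovery time: 2024-12-13T12:11:22 - 2024-12-13T12:07:00 = 262 seconds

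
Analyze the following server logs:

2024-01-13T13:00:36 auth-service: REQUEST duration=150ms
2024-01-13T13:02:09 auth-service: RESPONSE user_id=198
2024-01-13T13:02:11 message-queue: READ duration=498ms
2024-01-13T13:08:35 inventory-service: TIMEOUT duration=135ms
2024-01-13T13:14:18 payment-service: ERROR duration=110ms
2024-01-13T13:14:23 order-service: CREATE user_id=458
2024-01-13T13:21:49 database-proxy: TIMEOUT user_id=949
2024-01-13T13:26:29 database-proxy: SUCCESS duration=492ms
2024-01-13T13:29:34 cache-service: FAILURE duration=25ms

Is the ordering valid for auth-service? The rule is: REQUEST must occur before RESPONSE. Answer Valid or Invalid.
Valid

To validate ordering:

1. Required order: REQUEST → RESPONSE
2. Rule: REQUEST must occur before RESPONSE
3. Check actual order of events for auth-service
4. Result: Valid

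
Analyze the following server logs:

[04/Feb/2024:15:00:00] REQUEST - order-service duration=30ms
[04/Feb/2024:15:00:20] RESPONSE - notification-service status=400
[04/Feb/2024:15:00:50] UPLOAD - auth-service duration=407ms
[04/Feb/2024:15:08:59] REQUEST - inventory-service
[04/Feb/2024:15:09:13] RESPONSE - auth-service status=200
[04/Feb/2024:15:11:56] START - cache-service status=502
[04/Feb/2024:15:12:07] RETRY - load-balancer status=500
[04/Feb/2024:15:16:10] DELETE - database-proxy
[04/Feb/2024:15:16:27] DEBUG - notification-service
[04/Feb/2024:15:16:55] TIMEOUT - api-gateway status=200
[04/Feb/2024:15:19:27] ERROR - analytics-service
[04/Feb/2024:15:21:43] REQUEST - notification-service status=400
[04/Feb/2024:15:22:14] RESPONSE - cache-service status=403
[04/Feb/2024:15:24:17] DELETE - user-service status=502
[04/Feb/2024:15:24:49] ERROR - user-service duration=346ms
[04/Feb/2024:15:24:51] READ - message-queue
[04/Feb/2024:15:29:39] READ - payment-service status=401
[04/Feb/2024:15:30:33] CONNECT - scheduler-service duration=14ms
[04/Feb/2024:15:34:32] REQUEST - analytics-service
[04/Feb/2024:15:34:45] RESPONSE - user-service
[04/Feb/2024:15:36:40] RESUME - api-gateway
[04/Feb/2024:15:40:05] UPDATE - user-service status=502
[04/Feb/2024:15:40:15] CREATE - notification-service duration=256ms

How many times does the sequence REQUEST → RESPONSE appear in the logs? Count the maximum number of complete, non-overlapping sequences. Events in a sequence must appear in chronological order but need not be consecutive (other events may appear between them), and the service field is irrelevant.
4

To count sequences:

1. Look for pattern: REQUEST → RESPONSE
2. Greedily scan the log in chronological order, matching each sequence element in turn (ignoring service)
3. Each time the full pattern completes, increment the count and restart matching from the next event
4. Complete non-overlapping sequences found: 4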